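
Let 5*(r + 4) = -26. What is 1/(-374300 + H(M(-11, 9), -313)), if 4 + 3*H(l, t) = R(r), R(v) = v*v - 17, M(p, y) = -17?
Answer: -75/28070909 ≈ -2.6718e-6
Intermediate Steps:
r = -46/5 (r = -4 + (⅕)*(-26) = -4 - 26/5 = -46/5 ≈ -9.2000)
R(v) = -17 + v² (R(v) = v² - 17 = -17 + v²)
H(l, t) = 1591/75 (H(l, t) = -4/3 + (-17 + (-46/5)²)/3 = -4/3 + (-17 + 2116/25)/3 = -4/3 + (⅓)*(1691/25) = -4/3 + 1691/75 = 1591/75)
1/(-374300 + H(M(-11, 9), -313)) = 1/(-374300 + 1591/75) = 1/(-28070909/75) = -75/28070909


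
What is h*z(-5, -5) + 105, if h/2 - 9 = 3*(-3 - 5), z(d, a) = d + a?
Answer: 405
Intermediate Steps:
z(d, a) = a + d
h = -30 (h = 18 + 2*(3*(-3 - 5)) = 18 + 2*(3*(-8)) = 18 + 2*(-24) = 18 - 48 = -30)
h*z(-5, -5) + 105 = -30*(-5 - 5) + 105 = -30*(-10) + 105 = 300 + 105 = 405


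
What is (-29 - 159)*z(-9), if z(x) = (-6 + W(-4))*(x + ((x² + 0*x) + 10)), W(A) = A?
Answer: 154160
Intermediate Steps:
z(x) = -100 - 10*x - 10*x² (z(x) = (-6 - 4)*(x + ((x² + 0*x) + 10)) = -10*(x + ((x² + 0) + 10)) = -10*(x + (x² + 10)) = -10*(x + (10 + x²)) = -10*(10 + x + x²) = -100 - 10*x - 10*x²)
(-29 - 159)*z(-9) = (-29 - 159)*(-100 - 10*(-9) - 10*(-9)²) = -188*(-100 + 90 - 10*81) = -188*(-100 + 90 - 810) = -188*(-820) = 154160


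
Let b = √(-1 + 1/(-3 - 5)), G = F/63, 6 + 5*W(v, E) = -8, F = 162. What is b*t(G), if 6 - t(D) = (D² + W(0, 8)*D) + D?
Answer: 738*I*√2/245 ≈ 4.26*I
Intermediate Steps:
W(v, E) = -14/5 (W(v, E) = -6/5 + (⅕)*(-8) = -6/5 - 8/5 = -14/5)
G = 18/7 (G = 162/63 = 162*(1/63) = 18/7 ≈ 2.5714)
t(D) = 6 - D² + 9*D/5 (t(D) = 6 - ((D² - 14*D/5) + D) = 6 - (D² - 9*D/5) = 6 + (-D² + 9*D/5) = 6 - D² + 9*D/5)
b = 3*I*√2/4 (b = √(-1 + 1/(-8)) = √(-1 - ⅛) = √(-9/8) = 3*I*√2/4 ≈ 1.0607*I)
b*t(G) = (3*I*√2/4)*(6 - (18/7)² + (9/5)*(18/7)) = (3*I*√2/4)*(6 - 1*324/49 + 162/35) = (3*I*√2/4)*(6 - 324/49 + 162/35) = (3*I*√2/4)*(984/245) = 738*I*√2/245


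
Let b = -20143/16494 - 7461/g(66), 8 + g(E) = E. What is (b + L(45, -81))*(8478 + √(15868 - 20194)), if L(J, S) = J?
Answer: -57354156072/79721 - 20295172*I*√4326/239163 ≈ -7.1944e+5 - 5581.4*I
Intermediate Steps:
g(E) = -8 + E
b = -31057507/239163 (b = -20143/16494 - 7461/(-8 + 66) = -20143*1/16494 - 7461/58 = -20143/16494 - 7461*1/58 = -20143/16494 - 7461/58 = -31057507/239163 ≈ -129.86)
(b + L(45, -81))*(8478 + √(15868 - 20194)) = (-31057507/239163 + 45)*(8478 + √(15868 - 20194)) = -20295172*(8478 + √(-4326))/239163 = -20295172*(8478 + I*√4326)/239163 = -57354156072/79721 - 20295172*I*√4326/239163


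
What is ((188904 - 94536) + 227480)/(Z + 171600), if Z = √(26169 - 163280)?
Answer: 4248393600/2265130547 - 321848*I*√137111/29446697111 ≈ 1.8756 - 0.0040472*I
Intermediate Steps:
Z = I*√137111 (Z = √(-137111) = I*√137111 ≈ 370.29*I)
((188904 - 94536) + 227480)/(Z + 171600) = ((188904 - 94536) + 227480)/(I*√137111 + 171600) = (94368 + 227480)/(171600 + I*√137111) = 321848/(171600 + I*√137111)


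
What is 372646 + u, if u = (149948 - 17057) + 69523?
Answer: 575060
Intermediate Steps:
u = 202414 (u = 132891 + 69523 = 202414)
372646 + u = 372646 + 202414 = 575060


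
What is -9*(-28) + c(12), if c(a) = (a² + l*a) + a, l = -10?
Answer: 288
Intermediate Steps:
c(a) = a² - 9*a (c(a) = (a² - 10*a) + a = a² - 9*a)
-9*(-28) + c(12) = -9*(-28) + 12*(-9 + 12) = 252 + 12*3 = 252 + 36 = 288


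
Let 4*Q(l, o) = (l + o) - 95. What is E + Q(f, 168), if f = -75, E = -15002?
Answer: -30005/2 ≈ -15003.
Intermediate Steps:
Q(l, o) = -95/4 + l/4 + o/4 (Q(l, o) = ((l + o) - 95)/4 = (-95 + l + o)/4 = -95/4 + l/4 + o/4)
E + Q(f, 168) = -15002 + (-95/4 + (1/4)*(-75) + (1/4)*168) = -15002 + (-95/4 - 75/4 + 42) = -15002 - 1/2 = -30005/2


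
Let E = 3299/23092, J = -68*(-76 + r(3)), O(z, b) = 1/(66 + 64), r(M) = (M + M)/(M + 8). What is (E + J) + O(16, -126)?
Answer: 84717796991/16510780 ≈ 5131.1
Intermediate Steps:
r(M) = 2*M/(8 + M) (r(M) = (2*M)/(8 + M) = 2*M/(8 + M))
O(z, b) = 1/130
J = 56440/11 (J = -68*(-76 + 2*3/(8 + 3)) = -68*(-76 + 2*3/11) = -68*(-76 + 2*3*(1/11)) = -68*(-76 + 6/11) = -68*(-830/11) = 56440/11 ≈ 5130.9)
E = 3299/23092 (E = 3299*(1/23092) = 3299/23092 ≈ 0.14286)
(E + J) + O(16, -126) = (3299/23092 + 56440/11) + 1/130 = 1303348769/254012 + 1/130 = 84717796991/16510780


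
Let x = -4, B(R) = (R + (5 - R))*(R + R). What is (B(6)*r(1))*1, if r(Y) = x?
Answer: -240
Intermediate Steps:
B(R) = 10*R (B(R) = 5*(2*R) = 10*R)
r(Y) = -4
(B(6)*r(1))*1 = ((10*6)*(-4))*1 = (60*(-4))*1 = -240*1 = -240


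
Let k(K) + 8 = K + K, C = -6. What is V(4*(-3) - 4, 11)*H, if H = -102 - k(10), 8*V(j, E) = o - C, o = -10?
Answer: 57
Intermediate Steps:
k(K) = -8 + 2*K (k(K) = -8 + (K + K) = -8 + 2*K)
V(j, E) = -½ (V(j, E) = (-10 - 1*(-6))/8 = (-10 + 6)/8 = (⅛)*(-4) = -½)
H = -114 (H = -102 - (-8 + 2*10) = -102 - (-8 + 20) = -102 - 1*12 = -102 - 12 = -114)
V(4*(-3) - 4, 11)*H = -½*(-114) = 57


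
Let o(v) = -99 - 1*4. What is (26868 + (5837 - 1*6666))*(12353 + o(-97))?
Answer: 318977750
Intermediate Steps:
o(v) = -103 (o(v) = -99 - 4 = -103)
(26868 + (5837 - 1*6666))*(12353 + o(-97)) = (26868 + (5837 - 1*6666))*(12353 - 103) = (26868 + (5837 - 6666))*12250 = (26868 - 829)*12250 = 26039*12250 = 318977750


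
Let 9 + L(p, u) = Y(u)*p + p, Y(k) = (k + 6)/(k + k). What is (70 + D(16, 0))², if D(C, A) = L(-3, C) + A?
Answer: 801025/256 ≈ 3129.0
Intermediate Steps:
Y(k) = (6 + k)/(2*k) (Y(k) = (6 + k)/((2*k)) = (6 + k)*(1/(2*k)) = (6 + k)/(2*k))
L(p, u) = -9 + p + p*(6 + u)/(2*u) (L(p, u) = -9 + (((6 + u)/(2*u))*p + p) = -9 + (p*(6 + u)/(2*u) + p) = -9 + (p + p*(6 + u)/(2*u)) = -9 + p + p*(6 + u)/(2*u))
D(C, A) = -27/2 + A - 9/C (D(C, A) = (-9 + (3/2)*(-3) + 3*(-3)/C) + A = (-9 - 9/2 - 9/C) + A = (-27/2 - 9/C) + A = -27/2 + A - 9/C)
(70 + D(16, 0))² = (70 + (-27/2 + 0 - 9/16))² = (70 - 225/16)² = (895/16)² = 801025/256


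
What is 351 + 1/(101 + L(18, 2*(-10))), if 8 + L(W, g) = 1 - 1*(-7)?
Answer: 35452/101 ≈ 351.01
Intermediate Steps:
L(W, g) = 0 (L(W, g) = -8 + (1 - 1*(-7)) = -8 + (1 + 7) = -8 + 8 = 0)
351 + 1/(101 + L(18, 2*(-10))) = 351 + 1/(101 + 0) = 351 + 1/101 = 35452/101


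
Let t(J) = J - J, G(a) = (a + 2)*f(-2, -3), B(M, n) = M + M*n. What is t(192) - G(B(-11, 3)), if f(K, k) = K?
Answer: -84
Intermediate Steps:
G(a) = -4 - 2*a (G(a) = (a + 2)*(-2) = (2 + a)*(-2) = -4 - 2*a)
t(J) = 0
t(192) - G(B(-11, 3)) = 0 - (-4 - (-22)*(1 + 3)) = 0 - (-4 - (-22)*4) = 0 - (-4 - 2*(-44)) = 0 - (-4 + 88) = 0 - 1*84 = 0 - 84 = -84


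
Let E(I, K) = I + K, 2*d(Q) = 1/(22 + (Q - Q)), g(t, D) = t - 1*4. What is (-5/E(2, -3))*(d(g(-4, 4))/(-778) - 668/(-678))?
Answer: 57165745/11604648 ≈ 4.9261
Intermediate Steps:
g(t, D) = -4 + t (g(t, D) = t - 4 = -4 + t)
d(Q) = 1/44 (d(Q) = 1/(2*(22 + (Q - Q))) = 1/(2*(22 + 0)) = (½)/22 = (½)*(1/22) = 1/44)
(-5/E(2, -3))*(d(g(-4, 4))/(-778) - 668/(-678)) = (-5/(2 - 3))*((1/44)/(-778) - 668/(-678)) = (-5/(-1))*((1/44)*(-1/778) - 668*(-1/678)) = (-5*(-1))*(-1/34232 + 334/339) = 5*(11433149/11604648) = 57165745/11604648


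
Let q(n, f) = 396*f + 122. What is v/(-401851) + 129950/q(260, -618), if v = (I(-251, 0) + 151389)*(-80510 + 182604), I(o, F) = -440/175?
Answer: -66160454543149389/1720165399855 ≈ -38462.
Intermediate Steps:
I(o, F) = -88/35 (I(o, F) = -440*1/175 = -88/35)
q(n, f) = 122 + 396*f
v = 540947815538/35 (v = (-88/35 + 151389)*(-80510 + 182604) = (5298527/35)*102094 = 540947815538/35 ≈ 1.5456e+10)
v/(-401851) + 129950/q(260, -618) = (540947815538/35)/(-401851) + 129950/(122 + 396*(-618)) = (540947815538/35)*(-1/401851) + 129950/(122 - 244728) = -540947815538/14064785 + 129950/(-244606) = -540947815538/14064785 + 129950*(-1/244606) = -540947815538/14064785 - 64975/122303 = -66160454543149389/1720165399855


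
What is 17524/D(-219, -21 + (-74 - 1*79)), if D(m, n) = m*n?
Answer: 8762/19053 ≈ 0.45988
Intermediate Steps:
17524/D(-219, -21 + (-74 - 1*79)) = 17524/((-219*(-21 + (-74 - 1*79)))) = 17524/((-219*(-21 + (-74 - 79)))) = 17524/((-219*(-21 - 153))) = 17524/((-219*(-174))) = 17524/38106 = 17524*(1/38106) = 8762/19053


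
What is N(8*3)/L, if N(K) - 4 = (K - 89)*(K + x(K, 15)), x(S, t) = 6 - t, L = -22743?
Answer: 971/22743 ≈ 0.042694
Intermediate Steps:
N(K) = 4 + (-89 + K)*(-9 + K) (N(K) = 4 + (K - 89)*(K + (6 - 1*15)) = 4 + (-89 + K)*(K + (6 - 15)) = 4 + (-89 + K)*(K - 9) = 4 + (-89 + K)*(-9 + K))
N(8*3)/L = (805 + (8*3)² - 784*3)/(-22743) = (805 + 24² - 98*24)*(-1/22743) = (805 + 576 - 2352)*(-1/22743) = -971*(-1/22743) = 971/22743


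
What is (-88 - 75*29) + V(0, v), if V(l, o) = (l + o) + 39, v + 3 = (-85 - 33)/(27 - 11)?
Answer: -17875/8 ≈ -2234.4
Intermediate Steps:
v = -83/8 (v = -3 + (-85 - 33)/(27 - 11) = -3 - 118/16 = -3 - 118*1/16 = -3 - 59/8 = -83/8 ≈ -10.375)
V(l, o) = 39 + l + o
(-88 - 75*29) + V(0, v) = (-88 - 75*29) + (39 + 0 - 83/8) = (-88 - 2175) + 229/8 = -2263 + 229/8 = -17875/8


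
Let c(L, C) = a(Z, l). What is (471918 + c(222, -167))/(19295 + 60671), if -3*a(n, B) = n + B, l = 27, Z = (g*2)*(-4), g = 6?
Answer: 471925/79966 ≈ 5.9016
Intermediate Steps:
Z = -48 (Z = (6*2)*(-4) = 12*(-4) = -48)
a(n, B) = -B/3 - n/3 (a(n, B) = -(n + B)/3 = -(B + n)/3 = -B/3 - n/3)
c(L, C) = 7 (c(L, C) = -⅓*27 - ⅓*(-48) = -9 + 16 = 7)
(471918 + c(222, -167))/(19295 + 60671) = (471918 + 7)/(19295 + 60671) = 471925/79966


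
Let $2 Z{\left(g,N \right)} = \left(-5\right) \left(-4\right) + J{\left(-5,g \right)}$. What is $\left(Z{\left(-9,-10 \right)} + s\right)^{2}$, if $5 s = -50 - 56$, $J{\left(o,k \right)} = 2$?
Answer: $\frac{2601}{25} \approx 104.04$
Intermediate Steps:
$s = - \frac{106}{5}$ ($s = \frac{-50 - 56}{5} = \frac{1}{5} \left(-106\right) = - \frac{106}{5} \approx -21.2$)
$Z{\left(g,N \right)} = 11$ ($Z{\left(g,N \right)} = \frac{\left(-5\right) \left(-4\right) + 2}{2} = \frac{20 + 2}{2} = \frac{1}{2} \cdot 22 = 11$)
$\left(Z{\left(-9,-10 \right)} + s\right)^{2} = \left(11 - \frac{106}{5}\right)^{2} = \left(- \frac{51}{5}\right)^{2} = \frac{2601}{25}$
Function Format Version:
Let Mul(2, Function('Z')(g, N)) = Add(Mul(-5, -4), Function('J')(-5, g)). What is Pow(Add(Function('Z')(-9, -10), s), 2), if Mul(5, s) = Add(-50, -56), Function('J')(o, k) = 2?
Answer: Rational(2601, 25) ≈ 104.04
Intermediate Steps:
s = Rational(-106, 5) (s = Mul(Rational(1, 5), Add(-50, -56)) = Mul(Rational(1, 5), -106) = Rational(-106, 5) ≈ -21.200)
Function('Z')(g, N) = 11 (Function('Z')(g, N) = Mul(Rational(1, 2), Add(Mul(-5, -4), 2)) = Mul(Rational(1, 2), Add(20, 2)) = Mul(Rational(1, 2), 22) = 11)
Pow(Add(Function('Z')(-9, -10), s), 2) = Pow(Add(11, Rational(-106, 5)), 2) = Pow(Rational(-51, 5), 2) = Rational(2601, 25)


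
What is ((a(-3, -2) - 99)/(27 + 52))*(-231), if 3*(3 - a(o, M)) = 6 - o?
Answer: 22869/79 ≈ 289.48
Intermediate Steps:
a(o, M) = 1 + o/3 (a(o, M) = 3 - (6 - o)/3 = 3 + (-2 + o/3) = 1 + o/3)
((a(-3, -2) - 99)/(27 + 52))*(-231) = (((1 + (⅓)*(-3)) - 99)/(27 + 52))*(-231) = (((1 - 1) - 99)/79)*(-231) = ((0 - 99)*(1/79))*(-231) = -99*1/79*(-231) = -99/79*(-231) = 22869/79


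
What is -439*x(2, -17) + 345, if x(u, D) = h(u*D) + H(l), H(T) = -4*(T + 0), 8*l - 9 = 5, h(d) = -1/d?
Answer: 115773/34 ≈ 3405.1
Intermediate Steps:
l = 7/4 (l = 9/8 + (⅛)*5 = 9/8 + 5/8 = 7/4 ≈ 1.7500)
H(T) = -4*T
x(u, D) = -7 - 1/(D*u) (x(u, D) = -1/(u*D) - 4*7/4 = -1/(D*u) - 7 = -7 - 1/(D*u))
-439*x(2, -17) + 345 = -439*(-7 - 1/(-17*2)) + 345 = -439*(-7 - 1*(-1/17)*½) + 345 = -439*(-7 + 1/34) + 345 = -439*(-237/34) + 345 = 104043/34 + 345 = 115773/34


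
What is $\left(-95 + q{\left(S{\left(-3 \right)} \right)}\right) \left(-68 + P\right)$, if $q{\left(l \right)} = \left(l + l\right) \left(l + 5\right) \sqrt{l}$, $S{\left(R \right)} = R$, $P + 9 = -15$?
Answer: $8740 + 1104 i \sqrt{3} \approx 8740.0 + 1912.2 i$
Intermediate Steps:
$P = -24$ ($P = -9 - 15 = -24$)
$q{\left(l \right)} = 2 l^{\frac{3}{2}} \left(5 + l\right)$ ($q{\left(l \right)} = 2 l \left(5 + l\right) \sqrt{l} = 2 l^{\frac{3}{2}} \left(5 + l\right)$)
$\left(-95 + q{\left(S{\left(-3 \right)} \right)}\right) \left(-68 + P\right) = \left(-95 + 2 \left(-3\right)^{\frac{3}{2}} \left(5 - 3\right)\right) \left(-68 - 24\right) = \left(-95 + 2 \left(- 3 i \sqrt{3}\right) 2\right) \left(-92\right) = \left(-95 - 12 i \sqrt{3}\right) \left(-92\right) = 8740 + 1104 i \sqrt{3}$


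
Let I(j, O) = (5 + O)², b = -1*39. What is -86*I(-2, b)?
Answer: -99416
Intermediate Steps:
b = -39
-86*I(-2, b) = -86*(5 - 39)² = -86*(-34)² = -86*1156 = -99416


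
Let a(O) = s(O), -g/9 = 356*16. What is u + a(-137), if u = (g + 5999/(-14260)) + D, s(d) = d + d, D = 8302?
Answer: -616551359/14260 ≈ -43236.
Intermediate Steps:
g = -51264 (g = -3204*16 = -9*5696 = -51264)
s(d) = 2*d
a(O) = 2*O
u = -612644119/14260 (u = (-51264 + 5999/(-14260)) + 8302 = (-51264 + 5999*(-1/14260)) + 8302 = (-51264 - 5999/14260) + 8302 = -731030639/14260 + 8302 = -612644119/14260 ≈ -42962.)
u + a(-137) = -612644119/14260 + 2*(-137) = -612644119/14260 - 274 = -616551359/14260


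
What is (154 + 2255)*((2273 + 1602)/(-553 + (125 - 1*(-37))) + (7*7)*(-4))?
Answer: -193950999/391 ≈ -4.9604e+5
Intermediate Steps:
(154 + 2255)*((2273 + 1602)/(-553 + (125 - 1*(-37))) + (7*7)*(-4)) = 2409*(3875/(-553 + (125 + 37)) + 49*(-4)) = 2409*(3875/(-553 + 162) - 196) = 2409*(3875/(-391) - 196) = 2409*(3875*(-1/391) - 196) = 2409*(-3875/391 - 196) = 2409*(-80511/391) = -193950999/391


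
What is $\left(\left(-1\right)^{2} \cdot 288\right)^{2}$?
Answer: $82944$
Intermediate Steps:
$\left(\left(-1\right)^{2} \cdot 288\right)^{2} = \left(1 \cdot 288\right)^{2} = 288^{2} = 82944$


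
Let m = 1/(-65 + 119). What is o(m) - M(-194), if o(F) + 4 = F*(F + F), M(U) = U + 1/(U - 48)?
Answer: 16760135/88209 ≈ 190.00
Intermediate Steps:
M(U) = U + 1/(-48 + U)
m = 1/54 ≈ 0.018519
o(F) = -4 + 2*F² (o(F) = -4 + F*(F + F) = -4 + F*(2*F) = -4 + 2*F²)
o(m) - M(-194) = (-4 + 2*(1/54)²) - (1 + (-194)² - 48*(-194))/(-48 - 194) = (-4 + 2*(1/2916)) - (1 + 37636 + 9312)/(-242) = (-4 + 1/1458) - (-1)*46949/242 = -5831/1458 - 1*(-46949/242) = -5831/1458 + 46949/242 = 16760135/88209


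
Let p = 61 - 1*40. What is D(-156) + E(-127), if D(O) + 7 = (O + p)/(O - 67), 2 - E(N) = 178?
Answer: -40674/223 ≈ -182.39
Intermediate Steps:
p = 21 (p = 61 - 40 = 21)
E(N) = -176 (E(N) = 2 - 1*178 = 2 - 178 = -176)
D(O) = -7 + (21 + O)/(-67 + O) (D(O) = -7 + (O + 21)/(O - 67) = -7 + (21 + O)/(-67 + O))
D(-156) + E(-127) = 2*(245 - 3*(-156))/(-67 - 156) - 176 = 2*(245 + 468)/(-223) - 176 = 2*(-1/223)*713 - 176 = -1426/223 - 176 = -40674/223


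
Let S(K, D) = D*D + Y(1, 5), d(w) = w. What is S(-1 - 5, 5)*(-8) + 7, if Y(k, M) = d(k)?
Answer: -201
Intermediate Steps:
Y(k, M) = k
S(K, D) = 1 + D² (S(K, D) = D*D + 1 = D² + 1 = 1 + D²)
S(-1 - 5, 5)*(-8) + 7 = (1 + 5²)*(-8) + 7 = (1 + 25)*(-8) + 7 = 26*(-8) + 7 = -208 + 7 = -201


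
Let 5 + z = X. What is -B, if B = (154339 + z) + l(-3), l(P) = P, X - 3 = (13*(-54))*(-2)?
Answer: -155738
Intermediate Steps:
X = 1407 (X = 3 + (13*(-54))*(-2) = 3 - 702*(-2) = 3 + 1404 = 1407)
z = 1402 (z = -5 + 1407 = 1402)
B = 155738 (B = (154339 + 1402) - 3 = 155741 - 3 = 155738)
-B = -1*155738 = -155738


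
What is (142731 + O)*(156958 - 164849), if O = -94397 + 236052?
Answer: -2244089926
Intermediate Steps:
O = 141655
(142731 + O)*(156958 - 164849) = (142731 + 141655)*(156958 - 164849) = 284386*(-7891) = -2244089926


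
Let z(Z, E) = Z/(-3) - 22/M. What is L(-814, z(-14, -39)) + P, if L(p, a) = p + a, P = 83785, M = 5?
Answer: 1244569/15 ≈ 82971.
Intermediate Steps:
z(Z, E) = -22/5 - Z/3 (z(Z, E) = Z/(-3) - 22/5 = Z*(-⅓) - 22*⅕ = -Z/3 - 22/5 = -22/5 - Z/3)
L(p, a) = a + p
L(-814, z(-14, -39)) + P = ((-22/5 - ⅓*(-14)) - 814) + 83785 = ((-22/5 + 14/3) - 814) + 83785 = (4/15 - 814) + 83785 = -12206/15 + 83785 = 1244569/15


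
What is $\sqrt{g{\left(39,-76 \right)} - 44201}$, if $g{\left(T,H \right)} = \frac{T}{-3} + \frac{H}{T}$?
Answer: $\frac{i \sqrt{67252458}}{39} \approx 210.28 i$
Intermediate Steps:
$g{\left(T,H \right)} = - \frac{T}{3} + \frac{H}{T}$ ($g{\left(T,H \right)} = T \left(- \frac{1}{3}\right) + \frac{H}{T} = - \frac{T}{3} + \frac{H}{T}$)
$\sqrt{g{\left(39,-76 \right)} - 44201} = \sqrt{\left(\left(- \frac{1}{3}\right) 39 - \frac{76}{39}\right) - 44201} = \sqrt{\left(-13 - \frac{76}{39}\right) - 44201} = \sqrt{- \frac{583}{39} - 44201} = \sqrt{- \frac{1724422}{39}} = \frac{i \sqrt{67252458}}{39}$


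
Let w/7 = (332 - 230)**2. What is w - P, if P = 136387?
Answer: -63559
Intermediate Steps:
w = 72828 (w = 7*(332 - 230)**2 = 7*102**2 = 7*10404 = 72828)
w - P = 72828 - 1*136387 = 72828 - 136387 = -63559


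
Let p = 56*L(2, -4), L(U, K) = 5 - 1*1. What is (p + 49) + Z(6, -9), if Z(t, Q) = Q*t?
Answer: 219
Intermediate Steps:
L(U, K) = 4 (L(U, K) = 5 - 1 = 4)
p = 224 (p = 56*4 = 224)
(p + 49) + Z(6, -9) = (224 + 49) - 9*6 = 273 - 54 = 219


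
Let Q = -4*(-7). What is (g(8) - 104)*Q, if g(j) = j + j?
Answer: -2464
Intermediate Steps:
Q = 28
g(j) = 2*j
(g(8) - 104)*Q = (2*8 - 104)*28 = (16 - 104)*28 = -88*28 = -2464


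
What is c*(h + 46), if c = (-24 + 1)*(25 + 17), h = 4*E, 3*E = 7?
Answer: -53452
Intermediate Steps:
E = 7/3 (E = (1/3)*7 = 7/3 ≈ 2.3333)
h = 28/3 (h = 4*(7/3) = 28/3 ≈ 9.3333)
c = -966 (c = -23*42 = -966)
c*(h + 46) = -966*(28/3 + 46) = -966*166/3 = -53452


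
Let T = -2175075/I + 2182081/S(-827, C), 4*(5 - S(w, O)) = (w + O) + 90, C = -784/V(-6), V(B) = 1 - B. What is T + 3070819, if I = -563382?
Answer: 15235632696955/4945242 ≈ 3.0809e+6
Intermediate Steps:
C = -112 (C = -784/(1 - 1*(-6)) = -784/(1 + 6) = -784/7 = -784*1/7 = -112)
S(w, O) = -35/2 - O/4 - w/4 (S(w, O) = 5 - ((w + O) + 90)/4 = 5 - ((O + w) + 90)/4 = 5 - (90 + O + w)/4 = 5 + (-45/2 - O/4 - w/4) = -35/2 - O/4 - w/4)
T = 49689603757/4945242 (T = -2175075/(-563382) + 2182081/(-35/2 - 1/4*(-112) - 1/4*(-827)) = -2175075*(-1/563382) + 2182081/(-35/2 + 28 + 827/4) = 241675/62598 + 2182081/(869/4) = 241675/62598 + 2182081*(4/869) = 241675/62598 + 793484/79 = 49689603757/4945242 ≈ 10048.)
T + 3070819 = 49689603757/4945242 + 3070819 = 15235632696955/4945242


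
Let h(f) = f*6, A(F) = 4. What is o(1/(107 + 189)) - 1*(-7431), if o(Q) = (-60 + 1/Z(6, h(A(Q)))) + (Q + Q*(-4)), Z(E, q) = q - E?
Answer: 19636465/2664 ≈ 7371.0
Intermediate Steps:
h(f) = 6*f
o(Q) = -1079/18 - 3*Q (o(Q) = (-60 + 1/(6*4 - 1*6)) + (Q + Q*(-4)) = (-60 + 1/(24 - 6)) + (Q - 4*Q) = (-60 + 1/18) - 3*Q = -1079/18 - 3*Q)
o(1/(107 + 189)) - 1*(-7431) = (-1079/18 - 3/(107 + 189)) - 1*(-7431) = (-1079/18 - 3/296) + 7431 = -159719/2664 + 7431 = 19636465/2664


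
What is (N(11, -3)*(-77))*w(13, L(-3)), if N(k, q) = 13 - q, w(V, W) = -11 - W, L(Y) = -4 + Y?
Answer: 4928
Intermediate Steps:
(N(11, -3)*(-77))*w(13, L(-3)) = ((13 - 1*(-3))*(-77))*(-11 - (-4 - 3)) = ((13 + 3)*(-77))*(-11 - 1*(-7)) = (16*(-77))*(-11 + 7) = -1232*(-4) = 4928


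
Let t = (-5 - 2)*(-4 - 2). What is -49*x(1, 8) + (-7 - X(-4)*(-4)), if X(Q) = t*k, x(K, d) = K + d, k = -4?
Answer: -1120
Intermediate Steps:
t = 42 (t = -7*(-6) = 42)
X(Q) = -168 (X(Q) = 42*(-4) = -168)
-49*x(1, 8) + (-7 - X(-4)*(-4)) = -49*(1 + 8) + (-7 - (-168)*(-4)) = -49*9 + (-7 - 1*672) = -441 + (-7 - 672) = -441 - 679 = -1120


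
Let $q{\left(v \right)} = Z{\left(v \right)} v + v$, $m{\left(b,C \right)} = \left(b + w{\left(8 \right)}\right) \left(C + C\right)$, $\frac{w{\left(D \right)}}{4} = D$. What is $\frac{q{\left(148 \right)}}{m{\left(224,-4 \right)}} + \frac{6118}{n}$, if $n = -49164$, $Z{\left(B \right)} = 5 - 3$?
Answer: $- \frac{2147405}{6292992} \approx -0.34124$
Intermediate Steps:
$Z{\left(B \right)} = 2$ ($Z{\left(B \right)} = 5 - 3 = 2$)
$w{\left(D \right)} = 4 D$
$m{\left(b,C \right)} = 2 C \left(32 + b\right)$ ($m{\left(b,C \right)} = \left(b + 4 \cdot 8\right) \left(C + C\right) = \left(b + 32\right) 2 C = \left(32 + b\right) 2 C = 2 C \left(32 + b\right)$)
$q{\left(v \right)} = 3 v$ ($q{\left(v \right)} = 2 v + v = 3 v$)
$\frac{q{\left(148 \right)}}{m{\left(224,-4 \right)}} + \frac{6118}{n} = \frac{3 \cdot 148}{2 \left(-4\right) \left(32 + 224\right)} + \frac{6118}{-49164} = \frac{444}{2 \left(-4\right) 256} + 6118 \left(- \frac{1}{49164}\right) = \frac{444}{-2048} - \frac{3059}{24582} = 444 \left(- \frac{1}{2048}\right) - \frac{3059}{24582} = - \frac{111}{512} - \frac{3059}{24582} = - \frac{2147405}{6292992}$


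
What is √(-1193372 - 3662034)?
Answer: I*√4855406 ≈ 2203.5*I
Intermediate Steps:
√(-1193372 - 3662034) = √(-4855406) = I*√4855406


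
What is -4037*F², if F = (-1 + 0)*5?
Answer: -100925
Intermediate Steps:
F = -5 (F = -1*5 = -5)
-4037*F² = -4037*(-5)² = -4037*25 = -100925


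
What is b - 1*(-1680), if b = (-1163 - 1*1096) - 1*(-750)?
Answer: 171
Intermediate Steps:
b = -1509 (b = (-1163 - 1096) + 750 = -2259 + 750 = -1509)
b - 1*(-1680) = -1509 - 1*(-1680) = -1509 + 1680 = 171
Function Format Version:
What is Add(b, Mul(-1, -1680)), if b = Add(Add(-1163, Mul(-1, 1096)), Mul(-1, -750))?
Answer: 171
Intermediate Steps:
b = -1509 (b = Add(Add(-1163, -1096), 750) = Add(-2259, 750) = -1509)
Add(b, Mul(-1, -1680)) = Add(-1509, Mul(-1, -1680)) = Add(-1509, 1680) = 171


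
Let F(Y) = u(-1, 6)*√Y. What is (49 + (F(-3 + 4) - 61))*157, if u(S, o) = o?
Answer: -942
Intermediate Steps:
F(Y) = 6*√Y
(49 + (F(-3 + 4) - 61))*157 = (49 + (6*√(-3 + 4) - 61))*157 = (49 + (6*√1 - 61))*157 = (49 + (6*1 - 61))*157 = (49 + (6 - 61))*157 = (49 - 55)*157 = -6*157 = -942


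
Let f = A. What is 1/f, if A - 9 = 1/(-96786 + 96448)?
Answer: 338/3041 ≈ 0.11115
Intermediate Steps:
A = 3041/338 (A = 9 + 1/(-96786 + 96448) = 9 + 1/(-338) = 9 - 1/338 = 3041/338 ≈ 8.9970)
f = 3041/338 ≈ 8.9970
1/f = 1/(3041/338) = 338/3041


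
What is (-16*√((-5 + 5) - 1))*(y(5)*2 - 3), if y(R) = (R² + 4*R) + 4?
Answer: -1520*I ≈ -1520.0*I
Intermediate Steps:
y(R) = 4 + R² + 4*R
(-16*√((-5 + 5) - 1))*(y(5)*2 - 3) = (-16*√((-5 + 5) - 1))*((4 + 5² + 4*5)*2 - 3) = (-16*√(0 - 1))*((4 + 25 + 20)*2 - 3) = (-16*I)*(49*2 - 3) = (-16*I)*(98 - 3) = -16*I*95 = -1520*I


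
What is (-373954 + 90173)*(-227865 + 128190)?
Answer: 28285871175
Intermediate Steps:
(-373954 + 90173)*(-227865 + 128190) = -283781*(-99675) = 28285871175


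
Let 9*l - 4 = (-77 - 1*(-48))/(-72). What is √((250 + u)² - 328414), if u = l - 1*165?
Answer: I*√134833524647/648 ≈ 566.66*I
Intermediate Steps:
l = 317/648 (l = 4/9 + ((-77 - 1*(-48))/(-72))/9 = 4/9 + ((-77 + 48)*(-1/72))/9 = 4/9 + (-29*(-1/72))/9 = 4/9 + (⅑)*(29/72) = 4/9 + 29/648 = 317/648 ≈ 0.48920)
u = -106603/648 (u = 317/648 - 1*165 = 317/648 - 165 = -106603/648 ≈ -164.51)
√((250 + u)² - 328414) = √((250 - 106603/648)² - 328414) = √((55397/648)² - 328414) = √(3068827609/419904 - 328414) = √(-134833524647/419904) = I*√134833524647/648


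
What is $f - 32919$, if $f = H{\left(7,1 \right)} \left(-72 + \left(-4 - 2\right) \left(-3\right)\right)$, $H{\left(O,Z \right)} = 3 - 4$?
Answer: $-32865$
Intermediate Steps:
$H{\left(O,Z \right)} = -1$
$f = 54$ ($f = - (-72 + \left(-4 - 2\right) \left(-3\right)) = - (-72 - -18) = - (-72 + 18) = \left(-1\right) \left(-54\right) = 54$)
$f - 32919 = 54 - 32919 = -32865$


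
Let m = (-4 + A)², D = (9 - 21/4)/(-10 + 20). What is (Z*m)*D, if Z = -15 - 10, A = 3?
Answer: -75/8 ≈ -9.3750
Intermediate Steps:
D = 3/8 (D = (9 - 21*¼)/10 = (9 - 21/4)*(⅒) = (15/4)*(⅒) = 3/8 ≈ 0.37500)
Z = -25
m = 1 (m = (-4 + 3)² = (-1)² = 1)
(Z*m)*D = -25*1*(3/8) = -25*3/8 = -75/8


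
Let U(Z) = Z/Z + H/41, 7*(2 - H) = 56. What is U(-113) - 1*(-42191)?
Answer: 1729866/41 ≈ 42192.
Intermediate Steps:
H = -6 (H = 2 - ⅐*56 = 2 - 8 = -6)
U(Z) = 35/41 (U(Z) = Z/Z - 6/41 = 1 - 6*1/41 = 1 - 6/41 = 35/41)
U(-113) - 1*(-42191) = 35/41 - 1*(-42191) = 35/41 + 42191 = 1729866/41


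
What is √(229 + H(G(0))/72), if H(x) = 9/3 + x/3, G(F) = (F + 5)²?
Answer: √74247/18 ≈ 15.138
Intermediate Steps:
G(F) = (5 + F)²
H(x) = 3 + x/3 (H(x) = 9*(⅓) + x*(⅓) = 3 + x/3)
√(229 + H(G(0))/72) = √(229 + (3 + (5 + 0)²/3)/72) = √(229 + (3 + (⅓)*5²)*(1/72)) = √(229 + (3 + (⅓)*25)*(1/72)) = √(229 + (3 + 25/3)*(1/72)) = √(229 + (34/3)*(1/72)) = √(229 + 17/108) = √(24749/108) = √74247/18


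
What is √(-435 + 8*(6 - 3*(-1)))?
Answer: 11*I*√3 ≈ 19.053*I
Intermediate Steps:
√(-435 + 8*(6 - 3*(-1))) = √(-435 + 8*(6 + 3)) = √(-435 + 8*9) = √(-435 + 72) = √(-363) = 11*I*√3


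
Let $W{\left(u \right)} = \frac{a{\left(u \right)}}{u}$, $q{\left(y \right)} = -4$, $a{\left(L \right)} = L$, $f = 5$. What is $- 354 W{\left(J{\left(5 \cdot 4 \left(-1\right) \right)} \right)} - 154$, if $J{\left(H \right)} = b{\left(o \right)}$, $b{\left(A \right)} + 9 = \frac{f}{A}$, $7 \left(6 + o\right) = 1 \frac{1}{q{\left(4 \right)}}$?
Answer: $-508$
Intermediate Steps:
$o = - \frac{169}{28}$ ($o = -6 + \frac{1 \frac{1}{-4}}{7} = -6 + \frac{1 \left(- \frac{1}{4}\right)}{7} = -6 + \frac{1}{7} \left(- \frac{1}{4}\right) = -6 - \frac{1}{28} = - \frac{169}{28} \approx -6.0357$)
$b{\left(A \right)} = -9 + \frac{5}{A}$
$J{\left(H \right)} = - \frac{1661}{169}$ ($J{\left(H \right)} = -9 + \frac{5}{- \frac{169}{28}} = -9 + 5 \left(- \frac{28}{169}\right) = -9 - \frac{140}{169} = - \frac{1661}{169}$)
$W{\left(u \right)} = 1$ ($W{\left(u \right)} = \frac{u}{u} = 1$)
$- 354 W{\left(J{\left(5 \cdot 4 \left(-1\right) \right)} \right)} - 154 = \left(-354\right) 1 - 154 = -354 - 154 = -508$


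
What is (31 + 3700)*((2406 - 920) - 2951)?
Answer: -5465915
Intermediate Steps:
(31 + 3700)*((2406 - 920) - 2951) = 3731*(1486 - 2951) = 3731*(-1465) = -5465915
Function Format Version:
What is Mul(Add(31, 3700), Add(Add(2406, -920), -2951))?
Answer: -5465915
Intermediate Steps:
Mul(Add(31, 3700), Add(Add(2406, -920), -2951)) = Mul(3731, Add(1486, -2951)) = Mul(3731, -1465) = -5465915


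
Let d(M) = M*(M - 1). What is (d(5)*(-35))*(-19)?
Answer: 13300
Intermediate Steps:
d(M) = M*(-1 + M)
(d(5)*(-35))*(-19) = ((5*(-1 + 5))*(-35))*(-19) = ((5*4)*(-35))*(-19) = (20*(-35))*(-19) = -700*(-19) = 13300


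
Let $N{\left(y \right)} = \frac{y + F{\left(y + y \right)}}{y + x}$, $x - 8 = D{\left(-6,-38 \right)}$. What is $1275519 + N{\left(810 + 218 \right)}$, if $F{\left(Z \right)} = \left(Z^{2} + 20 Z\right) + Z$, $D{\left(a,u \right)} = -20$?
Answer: $\frac{325049661}{254} \approx 1.2797 \cdot 10^{6}$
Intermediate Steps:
$F{\left(Z \right)} = Z^{2} + 21 Z$
$x = -12$ ($x = 8 - 20 = -12$)
$N{\left(y \right)} = \frac{y + 2 y \left(21 + 2 y\right)}{-12 + y}$ ($N{\left(y \right)} = \frac{y + \left(y + y\right) \left(21 + \left(y + y\right)\right)}{y - 12} = \frac{y + 2 y \left(21 + 2 y\right)}{-12 + y}$)
$1275519 + N{\left(810 + 218 \right)} = 1275519 + \frac{\left(810 + 218\right) \left(43 + 4 \left(810 + 218\right)\right)}{-12 + \left(810 + 218\right)} = 1275519 + \frac{1028 \left(43 + 4 \cdot 1028\right)}{-12 + 1028} = 1275519 + \frac{1028 \left(43 + 4112\right)}{1016} = 1275519 + 1028 \cdot \frac{1}{1016} \cdot 4155 = 1275519 + \frac{1067835}{254} = \frac{325049661}{254}$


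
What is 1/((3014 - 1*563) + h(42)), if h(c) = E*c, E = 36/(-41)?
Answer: 41/98979 ≈ 0.00041423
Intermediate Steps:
E = -36/41 (E = 36*(-1/41) = -36/41 ≈ -0.87805)
h(c) = -36*c/41
1/((3014 - 1*563) + h(42)) = 1/((3014 - 1*563) - 36/41*42) = 1/((3014 - 563) - 1512/41) = 1/(2451 - 1512/41) = 1/(98979/41) = 41/98979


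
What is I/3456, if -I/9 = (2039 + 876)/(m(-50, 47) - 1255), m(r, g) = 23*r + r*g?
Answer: 583/365184 ≈ 0.0015965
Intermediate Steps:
m(r, g) = 23*r + g*r
I = 1749/317 (I = -9*(2039 + 876)/(-50*(23 + 47) - 1255) = -26235/(-50*70 - 1255) = -26235/(-3500 - 1255) = -26235/(-4755) = -26235*(-1)/4755 = -9*(-583/951) = 1749/317 ≈ 5.5173)
I/3456 = (1749/317)/3456 = (1749/317)*(1/3456) = 583/365184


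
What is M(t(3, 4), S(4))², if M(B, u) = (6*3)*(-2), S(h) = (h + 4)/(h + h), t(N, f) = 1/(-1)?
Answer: 1296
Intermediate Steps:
t(N, f) = -1
S(h) = (4 + h)/(2*h) (S(h) = (4 + h)/((2*h)) = (4 + h)*(1/(2*h)) = (4 + h)/(2*h))
M(B, u) = -36 (M(B, u) = 18*(-2) = -36)
M(t(3, 4), S(4))² = (-36)² = 1296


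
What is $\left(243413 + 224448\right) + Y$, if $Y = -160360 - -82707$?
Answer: $390208$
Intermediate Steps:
$Y = -77653$ ($Y = -160360 + 82707 = -77653$)
$\left(243413 + 224448\right) + Y = \left(243413 + 224448\right) - 77653 = 467861 - 77653 = 390208$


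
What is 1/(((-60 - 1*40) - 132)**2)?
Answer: 1/53824 ≈ 1.8579e-5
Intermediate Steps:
1/(((-60 - 1*40) - 132)**2) = 1/(((-60 - 40) - 132)**2) = 1/((-100 - 132)**2) = 1/((-232)**2) = 1/53824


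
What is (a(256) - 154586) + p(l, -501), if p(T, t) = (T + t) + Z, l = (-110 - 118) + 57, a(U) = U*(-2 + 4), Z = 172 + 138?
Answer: -154436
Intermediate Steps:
Z = 310
a(U) = 2*U (a(U) = U*2 = 2*U)
l = -171 (l = -228 + 57 = -171)
p(T, t) = 310 + T + t (p(T, t) = (T + t) + 310 = 310 + T + t)
(a(256) - 154586) + p(l, -501) = (2*256 - 154586) + (310 - 171 - 501) = (512 - 154586) - 362 = -154074 - 362 = -154436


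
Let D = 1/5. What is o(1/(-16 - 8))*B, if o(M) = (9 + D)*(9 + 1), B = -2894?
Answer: -266248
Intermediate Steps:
D = ⅕ ≈ 0.20000
o(M) = 92 (o(M) = (9 + ⅕)*(9 + 1) = (46/5)*10 = 92)
o(1/(-16 - 8))*B = 92*(-2894) = -266248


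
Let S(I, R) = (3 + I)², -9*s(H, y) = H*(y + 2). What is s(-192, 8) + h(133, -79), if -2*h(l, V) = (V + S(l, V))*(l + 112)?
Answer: -13535215/6 ≈ -2.2559e+6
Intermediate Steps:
s(H, y) = -H*(2 + y)/9 (s(H, y) = -H*(y + 2)/9 = -H*(2 + y)/9)
h(l, V) = -(112 + l)*(V + (3 + l)²)/2 (h(l, V) = -(V + (3 + l)²)*(l + 112)/2 = -(V + (3 + l)²)*(112 + l)/2 = -(112 + l)*(V + (3 + l)²)/2)
s(-192, 8) + h(133, -79) = -⅑*(-192)*(2 + 8) + (-56*(-79) - 56*(3 + 133)² - ½*(-79)*133 - ½*133*(3 + 133)²) = -⅑*(-192)*10 + (4424 - 56*136² + 10507/2 - ½*133*136²) = 640/3 + (4424 - 56*18496 + 10507/2 - ½*133*18496) = 640/3 + (4424 - 1035776 + 10507/2 - 1229984) = 640/3 - 4512165/2 = -13535215/6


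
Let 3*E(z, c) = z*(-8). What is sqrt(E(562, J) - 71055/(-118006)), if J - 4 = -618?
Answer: I*sqrt(187750547246598)/354018 ≈ 38.705*I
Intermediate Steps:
J = -614 (J = 4 - 618 = -614)
E(z, c) = -8*z/3 (E(z, c) = (z*(-8))/3 = (-8*z)/3 = -8*z/3)
sqrt(E(562, J) - 71055/(-118006)) = sqrt(-8/3*562 - 71055/(-118006)) = sqrt(-4496/3 - 71055*(-1/118006)) = sqrt(-4496/3 + 71055/118006) = sqrt(-530341811/354018) = I*sqrt(187750547246598)/354018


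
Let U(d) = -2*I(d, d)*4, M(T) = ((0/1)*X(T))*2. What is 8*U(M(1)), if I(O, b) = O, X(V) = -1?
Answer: 0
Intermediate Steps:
M(T) = 0 (M(T) = ((0/1)*(-1))*2 = ((0*1)*(-1))*2 = (0*(-1))*2 = 0*2 = 0)
U(d) = -8*d (U(d) = -2*d*4 = -8*d)
8*U(M(1)) = 8*(-8*0) = 8*0 = 0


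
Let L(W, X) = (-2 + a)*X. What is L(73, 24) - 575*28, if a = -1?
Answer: -16172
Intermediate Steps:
L(W, X) = -3*X (L(W, X) = (-2 - 1)*X = -3*X)
L(73, 24) - 575*28 = -3*24 - 575*28 = -72 - 1*16100 = -72 - 16100 = -16172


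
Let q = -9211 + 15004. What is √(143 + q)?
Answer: 4*√371 ≈ 77.045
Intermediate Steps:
q = 5793
√(143 + q) = √(143 + 5793) = √5936 = 4*√371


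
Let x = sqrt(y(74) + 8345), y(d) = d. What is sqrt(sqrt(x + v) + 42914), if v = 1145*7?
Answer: sqrt(42914 + sqrt(8015 + sqrt(8419))) ≈ 207.37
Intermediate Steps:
v = 8015
x = sqrt(8419) (x = sqrt(74 + 8345) = sqrt(8419) ≈ 91.755)
sqrt(sqrt(x + v) + 42914) = sqrt(sqrt(sqrt(8419) + 8015) + 42914) = sqrt(sqrt(8015 + sqrt(8419)) + 42914) = sqrt(42914 + sqrt(8015 + sqrt(8419)))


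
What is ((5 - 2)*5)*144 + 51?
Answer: 2211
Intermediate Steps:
((5 - 2)*5)*144 + 51 = (3*5)*144 + 51 = 15*144 + 51 = 2160 + 51 = 2211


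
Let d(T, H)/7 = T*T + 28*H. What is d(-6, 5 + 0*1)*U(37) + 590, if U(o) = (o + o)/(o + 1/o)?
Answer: 2090758/685 ≈ 3052.2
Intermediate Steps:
U(o) = 2*o/(o + 1/o) (U(o) = (2*o)/(o + 1/o) = 2*o/(o + 1/o))
d(T, H) = 7*T**2 + 196*H (d(T, H) = 7*(T*T + 28*H) = 7*(T**2 + 28*H) = 7*T**2 + 196*H)
d(-6, 5 + 0*1)*U(37) + 590 = (7*(-6)**2 + 196*(5 + 0*1))*(2*37**2/(1 + 37**2)) + 590 = (7*36 + 196*(5 + 0))*(2*1369/(1 + 1369)) + 590 = (252 + 196*5)*(2*1369/1370) + 590 = (252 + 980)*(2*1369*(1/1370)) + 590 = 1232*(1369/685) + 590 = 1686608/685 + 590 = 2090758/685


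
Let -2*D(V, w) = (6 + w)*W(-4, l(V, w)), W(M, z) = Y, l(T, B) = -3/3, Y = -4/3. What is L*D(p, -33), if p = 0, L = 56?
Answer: -1008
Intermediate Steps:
Y = -4/3 (Y = -4*⅓ = -4/3 ≈ -1.3333)
l(T, B) = -1 (l(T, B) = -3*⅓ = -1)
W(M, z) = -4/3
D(V, w) = 4 + 2*w/3 (D(V, w) = -(6 + w)*(-4)/(2*3) = -(-8 - 4*w/3)/2 = 4 + 2*w/3)
L*D(p, -33) = 56*(4 + (⅔)*(-33)) = 56*(4 - 22) = 56*(-18) = -1008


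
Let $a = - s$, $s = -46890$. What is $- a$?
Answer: $-46890$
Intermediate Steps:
$a = 46890$ ($a = \left(-1\right) \left(-46890\right) = 46890$)
$- a = \left(-1\right) 46890 = -46890$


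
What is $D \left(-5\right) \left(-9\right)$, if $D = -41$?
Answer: $-1845$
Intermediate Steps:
$D \left(-5\right) \left(-9\right) = \left(-41\right) \left(-5\right) \left(-9\right) = 205 \left(-9\right) = -1845$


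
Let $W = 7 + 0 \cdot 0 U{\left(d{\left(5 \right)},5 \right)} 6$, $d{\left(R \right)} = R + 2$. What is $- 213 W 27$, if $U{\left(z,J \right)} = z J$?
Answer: $-40257$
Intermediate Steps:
$d{\left(R \right)} = 2 + R$
$U{\left(z,J \right)} = J z$
$W = 7$ ($W = 7 + 0 \cdot 0 \cdot 5 \left(2 + 5\right) 6 = 7 + 0 \cdot 0 \cdot 5 \cdot 7 \cdot 6 = 7 + 0 \cdot 0 \cdot 35 \cdot 6 = 7 + 0 \cdot 0 \cdot 6 = 7 + 0 \cdot 0 = 7 + 0 = 7$)
$- 213 W 27 = \left(-213\right) 7 \cdot 27 = \left(-1491\right) 27 = -40257$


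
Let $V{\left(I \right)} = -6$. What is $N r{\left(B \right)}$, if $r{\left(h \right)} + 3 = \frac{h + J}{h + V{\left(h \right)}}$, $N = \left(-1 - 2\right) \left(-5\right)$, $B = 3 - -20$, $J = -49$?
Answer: $- \frac{1155}{17} \approx -67.941$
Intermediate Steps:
$B = 23$ ($B = 3 + 20 = 23$)
$N = 15$ ($N = \left(-3\right) \left(-5\right) = 15$)
$r{\left(h \right)} = -3 + \frac{-49 + h}{-6 + h}$ ($r{\left(h \right)} = -3 + \frac{h - 49}{h - 6} = -3 + \frac{-49 + h}{-6 + h}$)
$N r{\left(B \right)} = 15 \frac{-31 - 46}{-6 + 23} = 15 \frac{-31 - 46}{17} = 15 \cdot \frac{1}{17} \left(-77\right) = 15 \left(- \frac{77}{17}\right) = - \frac{1155}{17}$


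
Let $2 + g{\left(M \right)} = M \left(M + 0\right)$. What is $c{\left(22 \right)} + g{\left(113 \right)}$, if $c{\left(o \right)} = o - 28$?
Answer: $12761$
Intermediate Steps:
$g{\left(M \right)} = -2 + M^{2}$ ($g{\left(M \right)} = -2 + M \left(M + 0\right) = -2 + M M = -2 + M^{2}$)
$c{\left(o \right)} = -28 + o$
$c{\left(22 \right)} + g{\left(113 \right)} = \left(-28 + 22\right) - \left(2 - 113^{2}\right) = -6 + \left(-2 + 12769\right) = -6 + 12767 = 12761$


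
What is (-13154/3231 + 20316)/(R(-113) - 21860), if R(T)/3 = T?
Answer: -65627842/71724969 ≈ -0.91499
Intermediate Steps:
R(T) = 3*T
(-13154/3231 + 20316)/(R(-113) - 21860) = (-13154/3231 + 20316)/(3*(-113) - 21860) = (-13154*1/3231 + 20316)/(-339 - 21860) = (-13154/3231 + 20316)/(-22199) = (65627842/3231)*(-1/22199) = -65627842/71724969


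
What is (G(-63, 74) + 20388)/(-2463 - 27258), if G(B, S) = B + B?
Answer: -6754/9907 ≈ -0.68174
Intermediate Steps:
G(B, S) = 2*B
(G(-63, 74) + 20388)/(-2463 - 27258) = (2*(-63) + 20388)/(-2463 - 27258) = (-126 + 20388)/(-29721) = 20262*(-1/29721) = -6754/9907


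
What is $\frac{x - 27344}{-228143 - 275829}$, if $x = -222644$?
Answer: $\frac{62497}{125993} \approx 0.49604$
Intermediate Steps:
$\frac{x - 27344}{-228143 - 275829} = \frac{-222644 - 27344}{-228143 - 275829} = - \frac{249988}{-503972} = \left(-249988\right) \left(- \frac{1}{503972}\right) = \frac{62497}{125993}$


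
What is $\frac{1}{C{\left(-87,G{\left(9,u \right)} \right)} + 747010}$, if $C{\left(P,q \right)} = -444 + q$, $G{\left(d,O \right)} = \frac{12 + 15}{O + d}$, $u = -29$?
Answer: $\frac{20}{14931293} \approx 1.3395 \cdot 10^{-6}$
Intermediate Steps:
$G{\left(d,O \right)} = \frac{27}{O + d}$
$\frac{1}{C{\left(-87,G{\left(9,u \right)} \right)} + 747010} = \frac{1}{\left(-444 + \frac{27}{-29 + 9}\right) + 747010} = \frac{1}{\left(-444 + \frac{27}{-20}\right) + 747010} = \frac{1}{\left(-444 + 27 \left(- \frac{1}{20}\right)\right) + 747010} = \frac{1}{\left(-444 - \frac{27}{20}\right) + 747010} = \frac{1}{- \frac{8907}{20} + 747010} = \frac{1}{\frac{14931293}{20}} = \frac{20}{14931293}$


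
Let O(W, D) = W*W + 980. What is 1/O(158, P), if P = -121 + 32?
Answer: 1/25944 ≈ 3.8545e-5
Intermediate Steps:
P = -89
O(W, D) = 980 + W² (O(W, D) = W² + 980 = 980 + W²)
1/O(158, P) = 1/(980 + 158²) = 1/(980 + 24964) = 1/25944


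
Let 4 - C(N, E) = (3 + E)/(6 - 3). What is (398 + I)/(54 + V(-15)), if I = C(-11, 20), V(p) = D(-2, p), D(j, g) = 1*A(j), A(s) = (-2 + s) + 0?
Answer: 1183/150 ≈ 7.8867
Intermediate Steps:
A(s) = -2 + s
D(j, g) = -2 + j (D(j, g) = 1*(-2 + j) = -2 + j)
C(N, E) = 3 - E/3 (C(N, E) = 4 - (3 + E)/(6 - 3) = 4 - (3 + E)/3 = 4 - (1 + E/3) = 4 + (-1 - E/3) = 3 - E/3)
V(p) = -4 (V(p) = -2 - 2 = -4)
I = -11/3 (I = 3 - 1/3*20 = 3 - 20/3 = -11/3 ≈ -3.6667)
(398 + I)/(54 + V(-15)) = (398 - 11/3)/(54 - 4) = (1183/3)/50 = (1183/3)*(1/50) = 1183/150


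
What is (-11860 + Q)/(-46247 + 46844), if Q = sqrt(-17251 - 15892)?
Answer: -11860/597 + I*sqrt(33143)/597 ≈ -19.866 + 0.30494*I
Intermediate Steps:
Q = I*sqrt(33143) (Q = sqrt(-33143) = I*sqrt(33143) ≈ 182.05*I)
(-11860 + Q)/(-46247 + 46844) = (-11860 + I*sqrt(33143))/(-46247 + 46844) = (-11860 + I*sqrt(33143))/597 = (-11860 + I*sqrt(33143))*(1/597) = -11860/597 + I*sqrt(33143)/597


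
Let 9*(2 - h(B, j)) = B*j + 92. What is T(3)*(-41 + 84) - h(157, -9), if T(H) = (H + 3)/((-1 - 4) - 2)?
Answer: -11695/63 ≈ -185.64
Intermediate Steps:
T(H) = -3/7 - H/7 (T(H) = (3 + H)/(-5 - 2) = (3 + H)/(-7) = (3 + H)*(-⅐) = -3/7 - H/7)
h(B, j) = -74/9 - B*j/9 (h(B, j) = 2 - (B*j + 92)/9 = 2 - (92 + B*j)/9 = 2 + (-92/9 - B*j/9) = -74/9 - B*j/9)
T(3)*(-41 + 84) - h(157, -9) = (-3/7 - ⅐*3)*(-41 + 84) - (-74/9 - ⅑*157*(-9)) = (-3/7 - 3/7)*43 - (-74/9 + 157) = -6/7*43 - 1*1339/9 = -258/7 - 1339/9 = -11695/63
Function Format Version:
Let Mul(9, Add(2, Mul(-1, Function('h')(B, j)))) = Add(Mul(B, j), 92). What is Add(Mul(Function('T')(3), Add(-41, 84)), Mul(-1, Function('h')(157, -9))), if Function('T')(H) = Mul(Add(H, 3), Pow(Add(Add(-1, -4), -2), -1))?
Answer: Rational(-11695, 63) ≈ -185.64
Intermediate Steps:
Function('T')(H) = Add(Rational(-3, 7), Mul(Rational(-1, 7), H)) (Function('T')(H) = Mul(Add(3, H), Pow(Add(-5, -2), -1)) = Mul(Add(3, H), Pow(-7, -1)) = Mul(Add(3, H), Rational(-1, 7)) = Add(Rational(-3, 7), Mul(Rational(-1, 7), H)))
Function('h')(B, j) = Add(Rational(-74, 9), Mul(Rational(-1, 9), B, j)) (Function('h')(B, j) = Add(2, Mul(Rational(-1, 9), Add(Mul(B, j), 92))) = Add(2, Mul(Rational(-1, 9), Add(92, Mul(B, j)))) = Add(2, Add(Rational(-92, 9), Mul(Rational(-1, 9), B, j))) = Add(Rational(-74, 9), Mul(Rational(-1, 9), B, j)))
Add(Mul(Function('T')(3), Add(-41, 84)), Mul(-1, Function('h')(157, -9))) = Add(Mul(Add(Rational(-3, 7), Mul(Rational(-1, 7), 3)), Add(-41, 84)), Mul(-1, Add(Rational(-74, 9), Mul(Rational(-1, 9), 157, -9)))) = Add(Mul(Add(Rational(-3, 7), Rational(-3, 7)), 43), Mul(-1, Add(Rational(-74, 9), 157))) = Add(Mul(Rational(-6, 7), 43), Mul(-1, Rational(1339, 9))) = Add(Rational(-258, 7), Rational(-1339, 9)) = Rational(-11695, 63)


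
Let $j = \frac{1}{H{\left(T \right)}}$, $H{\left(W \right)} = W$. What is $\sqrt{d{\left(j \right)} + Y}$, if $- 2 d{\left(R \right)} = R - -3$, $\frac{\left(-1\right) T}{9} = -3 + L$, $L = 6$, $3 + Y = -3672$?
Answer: $\frac{i \sqrt{297795}}{9} \approx 60.634 i$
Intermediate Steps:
$Y = -3675$ ($Y = -3 - 3672 = -3675$)
$T = -27$ ($T = - 9 \left(-3 + 6\right) = \left(-9\right) 3 = -27$)
$j = - \frac{1}{27}$ ($j = \frac{1}{-27} = - \frac{1}{27} \approx -0.037037$)
$d{\left(R \right)} = - \frac{3}{2} - \frac{R}{2}$ ($d{\left(R \right)} = - \frac{R - -3}{2} = - \frac{R + 3}{2} = - \frac{3 + R}{2} = - \frac{3}{2} - \frac{R}{2}$)
$\sqrt{d{\left(j \right)} + Y} = \sqrt{\left(- \frac{3}{2} - - \frac{1}{54}\right) - 3675} = \sqrt{\left(- \frac{3}{2} + \frac{1}{54}\right) - 3675} = \sqrt{- \frac{40}{27} - 3675} = \sqrt{- \frac{99265}{27}} = \frac{i \sqrt{297795}}{9}$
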